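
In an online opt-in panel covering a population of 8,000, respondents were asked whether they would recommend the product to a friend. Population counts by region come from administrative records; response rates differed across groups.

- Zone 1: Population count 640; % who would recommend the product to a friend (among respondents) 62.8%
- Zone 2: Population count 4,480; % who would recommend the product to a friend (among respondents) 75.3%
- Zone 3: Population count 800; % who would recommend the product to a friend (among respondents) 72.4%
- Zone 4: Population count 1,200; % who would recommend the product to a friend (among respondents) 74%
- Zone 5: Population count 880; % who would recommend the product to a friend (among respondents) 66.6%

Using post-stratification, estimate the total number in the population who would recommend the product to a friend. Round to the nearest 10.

5,830

Each cell contributes its population count × the respondent rate:
  Zone 1: 640 × 62.8% = 401.92
  Zone 2: 4,480 × 75.3% = 3373.44
  Zone 3: 800 × 72.4% = 579.2
  Zone 4: 1,200 × 74% = 888
  Zone 5: 880 × 66.6% = 586.08
Estimated total = 5828.64 → 5,830.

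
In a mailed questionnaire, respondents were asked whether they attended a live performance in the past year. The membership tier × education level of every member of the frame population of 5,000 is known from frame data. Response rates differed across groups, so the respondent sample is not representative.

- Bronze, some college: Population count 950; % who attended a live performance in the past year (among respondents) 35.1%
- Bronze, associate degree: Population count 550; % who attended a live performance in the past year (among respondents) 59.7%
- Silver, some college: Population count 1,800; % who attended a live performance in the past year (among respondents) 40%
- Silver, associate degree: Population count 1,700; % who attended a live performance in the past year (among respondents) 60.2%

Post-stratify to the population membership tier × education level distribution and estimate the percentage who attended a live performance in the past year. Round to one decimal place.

Each cell contributes population-share × respondent value:
  Bronze, some college: (950/5,000) × 35.1 = 6.669
  Bronze, associate degree: (550/5,000) × 59.7 = 6.567
  Silver, some college: (1,800/5,000) × 40 = 14.4
  Silver, associate degree: (1,700/5,000) × 60.2 = 20.468
Post-stratified estimate = 48.104 → 48.1%.

48.1%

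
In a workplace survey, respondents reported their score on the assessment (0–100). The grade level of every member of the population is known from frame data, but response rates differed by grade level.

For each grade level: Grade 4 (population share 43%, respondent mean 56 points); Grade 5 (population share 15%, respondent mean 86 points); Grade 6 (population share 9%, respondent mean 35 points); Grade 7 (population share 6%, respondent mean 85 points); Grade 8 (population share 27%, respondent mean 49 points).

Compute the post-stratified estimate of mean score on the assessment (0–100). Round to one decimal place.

58.5

Post-stratification weights by population share, not respondent share:
  Grade 4: 0.43 × 56 = 24.08
  Grade 5: 0.15 × 86 = 12.9
  Grade 6: 0.09 × 35 = 3.15
  Grade 7: 0.06 × 85 = 5.1
  Grade 8: 0.27 × 49 = 13.23
Post-stratified estimate = 58.46 → 58.5.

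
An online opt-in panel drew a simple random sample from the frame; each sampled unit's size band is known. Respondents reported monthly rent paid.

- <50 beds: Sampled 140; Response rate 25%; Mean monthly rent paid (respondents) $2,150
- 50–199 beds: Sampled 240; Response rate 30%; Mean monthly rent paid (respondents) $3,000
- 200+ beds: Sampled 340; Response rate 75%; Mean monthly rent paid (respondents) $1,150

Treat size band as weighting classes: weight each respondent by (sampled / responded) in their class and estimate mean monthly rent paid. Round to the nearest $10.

$1,960

Weighting each respondent by the inverse class response rate inflates each class back to its sampled size, so the class weight is n_sampled:
  <50 beds: 140 × 2150 = 301,000
  50–199 beds: 240 × 3000 = 720,000
  200+ beds: 340 × 1150 = 391,000
Adjusted estimate = 1,412,000 / 720 = 1961.11 → $1,960.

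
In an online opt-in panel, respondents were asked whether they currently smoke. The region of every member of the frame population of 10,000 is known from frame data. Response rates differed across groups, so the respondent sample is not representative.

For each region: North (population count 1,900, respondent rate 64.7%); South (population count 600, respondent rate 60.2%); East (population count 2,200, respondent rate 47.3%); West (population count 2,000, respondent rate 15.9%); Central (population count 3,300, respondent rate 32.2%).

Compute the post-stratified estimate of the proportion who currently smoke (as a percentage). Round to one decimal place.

40.1%

Each cell contributes population-share × respondent value:
  North: (1,900/10,000) × 64.7 = 12.293
  South: (600/10,000) × 60.2 = 3.612
  East: (2,200/10,000) × 47.3 = 10.406
  West: (2,000/10,000) × 15.9 = 3.18
  Central: (3,300/10,000) × 32.2 = 10.626
Post-stratified estimate = 40.117 → 40.1%.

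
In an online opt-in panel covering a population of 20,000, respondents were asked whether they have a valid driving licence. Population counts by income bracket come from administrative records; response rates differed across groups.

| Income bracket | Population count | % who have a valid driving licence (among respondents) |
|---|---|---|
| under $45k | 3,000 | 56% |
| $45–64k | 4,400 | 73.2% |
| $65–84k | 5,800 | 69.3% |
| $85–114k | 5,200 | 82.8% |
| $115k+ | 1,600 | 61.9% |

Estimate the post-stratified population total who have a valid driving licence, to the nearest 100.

14,200

Apply each group's respondent rate to its population count:
  under $45k: 3,000 × 56% = 1680
  $45–64k: 4,400 × 73.2% = 3220.8
  $65–84k: 5,800 × 69.3% = 4019.4
  $85–114k: 5,200 × 82.8% = 4305.6
  $115k+: 1,600 × 61.9% = 990.4
Estimated total = 14216.2 → 14,200.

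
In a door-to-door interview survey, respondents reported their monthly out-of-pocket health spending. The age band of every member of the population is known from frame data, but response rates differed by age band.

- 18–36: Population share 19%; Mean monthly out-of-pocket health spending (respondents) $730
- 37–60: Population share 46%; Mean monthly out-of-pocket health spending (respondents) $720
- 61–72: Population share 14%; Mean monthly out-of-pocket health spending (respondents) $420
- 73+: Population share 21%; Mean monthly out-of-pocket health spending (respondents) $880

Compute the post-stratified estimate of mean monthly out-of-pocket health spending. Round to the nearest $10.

Post-stratification weights by population share, not respondent share:
  18–36: 0.19 × 730 = 138.7
  37–60: 0.46 × 720 = 331.2
  61–72: 0.14 × 420 = 58.8
  73+: 0.21 × 880 = 184.8
Post-stratified estimate = 713.5 → $710.

$710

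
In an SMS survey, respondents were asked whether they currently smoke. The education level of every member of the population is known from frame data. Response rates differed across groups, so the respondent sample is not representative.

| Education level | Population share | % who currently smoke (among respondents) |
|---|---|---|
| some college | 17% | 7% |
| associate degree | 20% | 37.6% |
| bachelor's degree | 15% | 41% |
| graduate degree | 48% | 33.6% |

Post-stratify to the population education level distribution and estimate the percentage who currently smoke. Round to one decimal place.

Weight each group's respondent value by its population share:
  some college: 0.17 × 7 = 1.19
  associate degree: 0.2 × 37.6 = 7.52
  bachelor's degree: 0.15 × 41 = 6.15
  graduate degree: 0.48 × 33.6 = 16.128
Post-stratified estimate = 30.988 → 31.0%.

31.0%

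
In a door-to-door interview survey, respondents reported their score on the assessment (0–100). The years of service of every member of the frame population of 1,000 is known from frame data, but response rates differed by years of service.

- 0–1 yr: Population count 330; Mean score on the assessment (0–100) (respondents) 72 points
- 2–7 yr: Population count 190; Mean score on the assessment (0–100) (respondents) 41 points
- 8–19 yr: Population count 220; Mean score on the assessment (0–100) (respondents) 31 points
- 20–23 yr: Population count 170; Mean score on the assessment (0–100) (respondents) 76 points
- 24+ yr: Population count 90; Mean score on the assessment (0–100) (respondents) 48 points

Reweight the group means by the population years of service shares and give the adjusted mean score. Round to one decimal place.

55.6

Reweight to the known years of service distribution:
  0–1 yr: (330/1,000) × 72 = 23.76
  2–7 yr: (190/1,000) × 41 = 7.79
  8–19 yr: (220/1,000) × 31 = 6.82
  20–23 yr: (170/1,000) × 76 = 12.92
  24+ yr: (90/1,000) × 48 = 4.32
Post-stratified estimate = 55.61 → 55.6.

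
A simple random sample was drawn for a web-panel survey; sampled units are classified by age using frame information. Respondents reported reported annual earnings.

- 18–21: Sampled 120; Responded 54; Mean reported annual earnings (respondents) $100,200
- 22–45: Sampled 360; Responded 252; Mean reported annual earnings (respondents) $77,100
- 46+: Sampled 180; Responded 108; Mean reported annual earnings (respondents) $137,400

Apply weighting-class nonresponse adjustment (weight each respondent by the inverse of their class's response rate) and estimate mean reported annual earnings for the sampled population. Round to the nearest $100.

$97,700

Class response rates: 18–21 54/120 = 45%, 22–45 252/360 = 70%, 46+ 108/180 = 60%.
Weighting each respondent by the inverse class response rate inflates each class back to its sampled size, so the class weight is n_sampled:
  18–21: 120 × 100,200 = 12,024,000
  22–45: 360 × 77,100 = 27,756,000
  46+: 180 × 137,400 = 24,732,000
Adjusted estimate = 64,512,000 / 660 = 97745.5 → $97,700.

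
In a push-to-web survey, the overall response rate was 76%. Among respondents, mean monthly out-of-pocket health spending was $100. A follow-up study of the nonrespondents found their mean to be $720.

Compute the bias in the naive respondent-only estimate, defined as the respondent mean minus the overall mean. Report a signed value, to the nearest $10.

-$150

Nonresponse fraction = 1 − 0.76 = 0.24.
Bias = (nonresponse fraction) × (respondent mean − nonrespondent mean)
     = 0.24 × (100 − 720) = 0.24 × -620 = -148.8.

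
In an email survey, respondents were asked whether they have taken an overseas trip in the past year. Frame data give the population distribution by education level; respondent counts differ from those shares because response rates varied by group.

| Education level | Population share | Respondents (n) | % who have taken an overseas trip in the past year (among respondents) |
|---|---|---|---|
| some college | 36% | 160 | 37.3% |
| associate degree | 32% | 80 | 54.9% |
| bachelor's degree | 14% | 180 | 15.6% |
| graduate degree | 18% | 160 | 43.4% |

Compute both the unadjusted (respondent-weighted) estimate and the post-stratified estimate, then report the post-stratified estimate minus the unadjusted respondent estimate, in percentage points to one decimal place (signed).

Unadjusted (pooled respondent) estimate weights by respondent counts:
  (160/580)×37.3 + (80/580)×54.9 + (180/580)×15.6 + (160/580)×43.4 = 34.6759%
Post-stratified estimate weights by population shares:
  0.36×37.3 + 0.32×54.9 + 0.14×15.6 + 0.18×43.4 = 40.992%
Difference = 40.992 − 34.6759 = 6.3161 pp.

+6.3 percentage points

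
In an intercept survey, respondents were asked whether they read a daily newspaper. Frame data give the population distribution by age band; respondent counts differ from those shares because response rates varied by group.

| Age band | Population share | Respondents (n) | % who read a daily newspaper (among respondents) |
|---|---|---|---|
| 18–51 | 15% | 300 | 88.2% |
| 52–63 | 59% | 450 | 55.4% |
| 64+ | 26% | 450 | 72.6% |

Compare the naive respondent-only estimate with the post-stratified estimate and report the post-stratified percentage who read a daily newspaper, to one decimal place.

64.8%

Naive respondent-only estimate (weights = respondent counts):
  (300/1200)×88.2 + (450/1200)×55.4 + (450/1200)×72.6 = 70.05%
Reweighting by population age band shares:
  0.15×88.2 + 0.59×55.4 + 0.26×72.6 = 64.792%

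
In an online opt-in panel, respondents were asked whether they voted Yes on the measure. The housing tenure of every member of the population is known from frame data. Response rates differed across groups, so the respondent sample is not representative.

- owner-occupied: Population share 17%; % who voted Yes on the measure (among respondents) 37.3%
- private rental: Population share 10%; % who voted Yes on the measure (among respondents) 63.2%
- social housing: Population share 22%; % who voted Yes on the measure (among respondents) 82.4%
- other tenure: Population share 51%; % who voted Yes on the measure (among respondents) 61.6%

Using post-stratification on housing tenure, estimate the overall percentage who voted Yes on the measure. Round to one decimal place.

62.2%

Weight each group's respondent value by its population share:
  owner-occupied: 0.17 × 37.3 = 6.341
  private rental: 0.1 × 63.2 = 6.32
  social housing: 0.22 × 82.4 = 18.128
  other tenure: 0.51 × 61.6 = 31.416
Post-stratified estimate = 62.205 → 62.2%.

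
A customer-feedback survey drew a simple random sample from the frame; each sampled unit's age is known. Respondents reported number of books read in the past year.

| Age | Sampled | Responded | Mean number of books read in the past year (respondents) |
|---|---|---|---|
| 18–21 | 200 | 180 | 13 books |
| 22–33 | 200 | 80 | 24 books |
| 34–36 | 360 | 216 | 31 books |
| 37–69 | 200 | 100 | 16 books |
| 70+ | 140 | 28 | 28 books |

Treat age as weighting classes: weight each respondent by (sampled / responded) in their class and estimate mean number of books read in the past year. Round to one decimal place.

Response rates by class: 18–21 180/200 = 90%, 22–33 80/200 = 40%, 34–36 216/360 = 60%, 37–69 100/200 = 50%, 70+ 28/140 = 20%.
With weight = n_sampled/n_responded per class, the weighted class total is n_sampled:
  18–21: 200 × 13 = 2600
  22–33: 200 × 24 = 4800
  34–36: 360 × 31 = 11,160
  37–69: 200 × 16 = 3200
  70+: 140 × 28 = 3920
Adjusted estimate = 25,680 / 1,100 = 23.3455 → 23.3.

23.3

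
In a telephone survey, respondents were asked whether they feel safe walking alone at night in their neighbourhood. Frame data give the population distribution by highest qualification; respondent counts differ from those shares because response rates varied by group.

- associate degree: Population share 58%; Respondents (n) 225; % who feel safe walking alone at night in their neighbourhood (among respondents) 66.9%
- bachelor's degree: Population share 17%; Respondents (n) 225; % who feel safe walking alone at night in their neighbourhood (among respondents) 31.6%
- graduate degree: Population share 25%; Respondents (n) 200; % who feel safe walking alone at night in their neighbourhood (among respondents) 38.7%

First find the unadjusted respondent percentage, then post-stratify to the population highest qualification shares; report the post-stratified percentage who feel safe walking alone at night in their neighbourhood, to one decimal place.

53.8%

Naive respondent-only estimate (weights = respondent counts):
  (225/650)×66.9 + (225/650)×31.6 + (200/650)×38.7 = 46.0038%
Post-stratified estimate weights by population shares:
  0.58×66.9 + 0.17×31.6 + 0.25×38.7 = 53.849%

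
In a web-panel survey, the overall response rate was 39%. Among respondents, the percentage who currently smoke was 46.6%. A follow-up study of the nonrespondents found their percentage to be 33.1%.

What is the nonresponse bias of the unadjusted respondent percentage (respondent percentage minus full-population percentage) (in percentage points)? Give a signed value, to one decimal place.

+8.2 percentage points

Nonresponse fraction = 1 − 0.39 = 0.61.
Bias = (nonresponse fraction) × (respondent percentage − nonrespondent percentage)
     = 0.61 × (46.6 − 33.1) = 0.61 × 13.5 = 8.235.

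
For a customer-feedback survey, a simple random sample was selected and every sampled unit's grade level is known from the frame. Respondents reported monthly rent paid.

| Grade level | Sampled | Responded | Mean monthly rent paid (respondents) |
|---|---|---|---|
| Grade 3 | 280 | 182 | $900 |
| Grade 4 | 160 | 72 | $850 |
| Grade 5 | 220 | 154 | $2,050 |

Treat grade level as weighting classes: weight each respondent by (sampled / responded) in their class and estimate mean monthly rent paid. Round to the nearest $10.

$1,270

Response rates by class: Grade 3 182/280 = 65%, Grade 4 72/160 = 45%, Grade 5 154/220 = 70%.
Each respondent's weight = sampled/responded in their class; summing within a class gives n_sampled, so:
  Grade 3: 280 × 900 = 252,000
  Grade 4: 160 × 850 = 136,000
  Grade 5: 220 × 2050 = 451,000
Adjusted estimate = 839,000 / 660 = 1271.21 → $1,270.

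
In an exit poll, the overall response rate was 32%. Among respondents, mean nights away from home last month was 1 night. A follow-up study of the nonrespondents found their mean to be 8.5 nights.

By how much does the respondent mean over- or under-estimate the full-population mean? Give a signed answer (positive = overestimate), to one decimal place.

Nonresponse fraction = 1 − 0.32 = 0.68.
Bias = (nonresponse fraction) × (respondent mean − nonrespondent mean)
     = 0.68 × (1 − 8.5) = 0.68 × -7.5 = -5.1.

-5.1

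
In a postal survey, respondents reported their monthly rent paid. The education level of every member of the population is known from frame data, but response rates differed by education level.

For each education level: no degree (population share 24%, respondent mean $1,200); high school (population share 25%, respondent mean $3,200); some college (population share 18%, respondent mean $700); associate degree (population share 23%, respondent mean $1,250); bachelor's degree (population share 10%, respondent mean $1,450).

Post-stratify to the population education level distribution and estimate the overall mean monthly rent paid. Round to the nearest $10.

$1,650

Weight each group's respondent value by its population share:
  no degree: 0.24 × 1200 = 288
  high school: 0.25 × 3200 = 800
  some college: 0.18 × 700 = 126
  associate degree: 0.23 × 1250 = 287.5
  bachelor's degree: 0.1 × 1450 = 145
Post-stratified estimate = 1646.5 → $1,650.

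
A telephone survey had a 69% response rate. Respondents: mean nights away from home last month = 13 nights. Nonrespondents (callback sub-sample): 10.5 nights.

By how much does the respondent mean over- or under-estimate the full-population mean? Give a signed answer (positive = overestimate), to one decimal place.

Nonresponse fraction = 1 − 0.69 = 0.31.
Bias = (nonresponse fraction) × (respondent mean − nonrespondent mean)
     = 0.31 × (13 − 10.5) = 0.31 × 2.5 = 0.775.

+0.8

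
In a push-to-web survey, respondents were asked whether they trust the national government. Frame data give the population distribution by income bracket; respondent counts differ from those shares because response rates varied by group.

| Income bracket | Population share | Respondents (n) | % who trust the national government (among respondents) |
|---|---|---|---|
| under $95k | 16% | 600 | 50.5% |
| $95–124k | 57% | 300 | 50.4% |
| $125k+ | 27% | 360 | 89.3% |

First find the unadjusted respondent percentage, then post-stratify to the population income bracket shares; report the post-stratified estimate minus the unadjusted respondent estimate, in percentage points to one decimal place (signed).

Naive respondent-only estimate (weights = respondent counts):
  (600/1260)×50.5 + (300/1260)×50.4 + (360/1260)×89.3 = 61.5619%
Post-stratified estimate weights by population shares:
  0.16×50.5 + 0.57×50.4 + 0.27×89.3 = 60.919%
Difference = 60.919 − 61.5619 = -0.6429 pp.

-0.6 percentage points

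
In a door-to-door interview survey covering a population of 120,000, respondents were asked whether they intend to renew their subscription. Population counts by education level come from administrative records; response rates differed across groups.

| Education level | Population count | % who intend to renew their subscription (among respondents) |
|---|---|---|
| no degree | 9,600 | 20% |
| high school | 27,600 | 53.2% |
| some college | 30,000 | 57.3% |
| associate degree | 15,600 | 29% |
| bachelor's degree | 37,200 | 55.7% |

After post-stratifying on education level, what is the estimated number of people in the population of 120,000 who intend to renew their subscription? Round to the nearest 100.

Apply each group's respondent rate to its population count:
  no degree: 9,600 × 20% = 1920
  high school: 27,600 × 53.2% = 14683.2
  some college: 30,000 × 57.3% = 17,190
  associate degree: 15,600 × 29% = 4524
  bachelor's degree: 37,200 × 55.7% = 20720.4
Estimated total = 59037.6 → 59,000.

59,000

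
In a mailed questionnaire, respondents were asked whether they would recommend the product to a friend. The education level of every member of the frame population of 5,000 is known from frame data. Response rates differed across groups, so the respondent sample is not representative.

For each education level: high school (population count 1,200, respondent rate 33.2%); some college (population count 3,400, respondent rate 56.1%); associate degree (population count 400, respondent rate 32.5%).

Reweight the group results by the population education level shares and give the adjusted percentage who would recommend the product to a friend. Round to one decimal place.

48.7%

Each cell contributes population-share × respondent value:
  high school: (1,200/5,000) × 33.2 = 7.968
  some college: (3,400/5,000) × 56.1 = 38.148
  associate degree: (400/5,000) × 32.5 = 2.6
Post-stratified estimate = 48.716 → 48.7%.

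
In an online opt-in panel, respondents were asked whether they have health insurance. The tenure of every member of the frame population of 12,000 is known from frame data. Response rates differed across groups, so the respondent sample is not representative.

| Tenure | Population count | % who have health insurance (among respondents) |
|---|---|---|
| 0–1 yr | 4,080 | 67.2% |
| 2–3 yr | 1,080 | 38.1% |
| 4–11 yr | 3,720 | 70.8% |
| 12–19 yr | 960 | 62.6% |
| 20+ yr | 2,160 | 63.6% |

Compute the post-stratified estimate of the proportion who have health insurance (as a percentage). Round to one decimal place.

Reweight to the known tenure distribution:
  0–1 yr: (4,080/12,000) × 67.2 = 22.848
  2–3 yr: (1,080/12,000) × 38.1 = 3.429
  4–11 yr: (3,720/12,000) × 70.8 = 21.948
  12–19 yr: (960/12,000) × 62.6 = 5.008
  20+ yr: (2,160/12,000) × 63.6 = 11.448
Post-stratified estimate = 64.681 → 64.7%.

64.7%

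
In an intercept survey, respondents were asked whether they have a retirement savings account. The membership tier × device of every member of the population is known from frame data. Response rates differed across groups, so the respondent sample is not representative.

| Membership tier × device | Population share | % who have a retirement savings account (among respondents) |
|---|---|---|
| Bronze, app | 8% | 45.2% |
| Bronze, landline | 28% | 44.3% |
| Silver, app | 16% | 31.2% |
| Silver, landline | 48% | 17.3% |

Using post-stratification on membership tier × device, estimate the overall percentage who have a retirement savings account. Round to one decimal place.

Each cell contributes population-share × respondent value:
  Bronze, app: 0.08 × 45.2 = 3.616
  Bronze, landline: 0.28 × 44.3 = 12.404
  Silver, app: 0.16 × 31.2 = 4.992
  Silver, landline: 0.48 × 17.3 = 8.304
Post-stratified estimate = 29.316 → 29.3%.

29.3%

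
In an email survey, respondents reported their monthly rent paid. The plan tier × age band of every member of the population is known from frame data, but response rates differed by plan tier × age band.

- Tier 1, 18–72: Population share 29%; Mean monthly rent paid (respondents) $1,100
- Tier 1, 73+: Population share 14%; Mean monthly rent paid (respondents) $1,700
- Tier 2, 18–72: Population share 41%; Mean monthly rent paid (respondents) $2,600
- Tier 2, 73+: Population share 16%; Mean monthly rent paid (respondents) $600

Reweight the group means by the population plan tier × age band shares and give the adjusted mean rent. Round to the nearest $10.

Each cell contributes population-share × respondent value:
  Tier 1, 18–72: 0.29 × 1100 = 319
  Tier 1, 73+: 0.14 × 1700 = 238
  Tier 2, 18–72: 0.41 × 2600 = 1066
  Tier 2, 73+: 0.16 × 600 = 96
Post-stratified estimate = 1719 → $1,720.

$1,720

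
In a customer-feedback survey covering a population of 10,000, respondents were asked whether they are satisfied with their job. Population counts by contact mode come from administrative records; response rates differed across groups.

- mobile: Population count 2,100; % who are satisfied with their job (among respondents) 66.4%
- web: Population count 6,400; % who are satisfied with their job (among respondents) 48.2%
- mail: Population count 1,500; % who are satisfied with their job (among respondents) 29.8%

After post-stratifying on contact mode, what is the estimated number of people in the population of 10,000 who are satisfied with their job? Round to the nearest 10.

4,930

Each cell contributes its population count × the respondent rate:
  mobile: 2,100 × 66.4% = 1394.4
  web: 6,400 × 48.2% = 3084.8
  mail: 1,500 × 29.8% = 447
Estimated total = 4926.2 → 4,930.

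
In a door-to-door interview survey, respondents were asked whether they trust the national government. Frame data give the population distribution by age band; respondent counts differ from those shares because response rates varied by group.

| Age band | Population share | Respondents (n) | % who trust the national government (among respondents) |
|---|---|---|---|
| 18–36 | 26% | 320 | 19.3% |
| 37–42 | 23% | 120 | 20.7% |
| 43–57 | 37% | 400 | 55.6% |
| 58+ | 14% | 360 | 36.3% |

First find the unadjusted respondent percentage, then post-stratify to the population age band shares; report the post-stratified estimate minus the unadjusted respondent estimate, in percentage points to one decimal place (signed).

-1.2 percentage points

Without adjustment, the pooled respondent share is:
  (320/1200)×19.3 + (120/1200)×20.7 + (400/1200)×55.6 + (360/1200)×36.3 = 36.64%
Post-stratified estimate weights by population shares:
  0.26×19.3 + 0.23×20.7 + 0.37×55.6 + 0.14×36.3 = 35.433%
Difference = 35.433 − 36.64 = -1.207 pp.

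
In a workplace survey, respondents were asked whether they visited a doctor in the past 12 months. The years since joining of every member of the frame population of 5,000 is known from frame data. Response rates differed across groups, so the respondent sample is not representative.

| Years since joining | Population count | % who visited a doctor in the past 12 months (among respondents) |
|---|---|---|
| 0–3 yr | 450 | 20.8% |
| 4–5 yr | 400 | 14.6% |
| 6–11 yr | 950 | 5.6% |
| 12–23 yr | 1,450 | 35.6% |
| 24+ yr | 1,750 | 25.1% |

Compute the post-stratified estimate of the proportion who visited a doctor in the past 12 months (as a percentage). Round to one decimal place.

23.2%

Post-stratification weights by population share, not respondent share:
  0–3 yr: (450/5,000) × 20.8 = 1.872
  4–5 yr: (400/5,000) × 14.6 = 1.168
  6–11 yr: (950/5,000) × 5.6 = 1.064
  12–23 yr: (1,450/5,000) × 35.6 = 10.324
  24+ yr: (1,750/5,000) × 25.1 = 8.785
Post-stratified estimate = 23.213 → 23.2%.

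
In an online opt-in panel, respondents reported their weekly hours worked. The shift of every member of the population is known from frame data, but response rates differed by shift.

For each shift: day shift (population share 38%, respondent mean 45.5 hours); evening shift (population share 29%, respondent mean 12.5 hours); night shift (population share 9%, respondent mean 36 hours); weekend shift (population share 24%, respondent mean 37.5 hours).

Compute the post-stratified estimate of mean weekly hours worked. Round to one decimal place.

Weight each group's respondent value by its population share:
  day shift: 0.38 × 45.5 = 17.29
  evening shift: 0.29 × 12.5 = 3.625
  night shift: 0.09 × 36 = 3.24
  weekend shift: 0.24 × 37.5 = 9
Post-stratified estimate = 33.155 → 33.2.

33.2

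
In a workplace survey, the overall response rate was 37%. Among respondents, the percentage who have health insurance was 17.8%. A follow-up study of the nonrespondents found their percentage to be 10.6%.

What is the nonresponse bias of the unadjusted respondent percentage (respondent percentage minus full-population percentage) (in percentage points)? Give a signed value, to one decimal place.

Nonresponse fraction = 1 − 0.37 = 0.63.
Bias = (nonresponse fraction) × (respondent percentage − nonrespondent percentage)
     = 0.63 × (17.8 − 10.6) = 0.63 × 7.2 = 4.536.

+4.5 percentage points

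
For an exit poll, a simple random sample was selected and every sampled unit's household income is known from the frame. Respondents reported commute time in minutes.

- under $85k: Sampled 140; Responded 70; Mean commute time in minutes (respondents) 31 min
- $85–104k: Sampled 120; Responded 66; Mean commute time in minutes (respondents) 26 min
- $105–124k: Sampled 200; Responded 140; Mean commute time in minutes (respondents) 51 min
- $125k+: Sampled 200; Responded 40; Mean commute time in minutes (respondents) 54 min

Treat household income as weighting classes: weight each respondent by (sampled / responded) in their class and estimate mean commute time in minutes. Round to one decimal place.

43.1

Response rates by class: under $85k 70/140 = 50%, $85–104k 66/120 = 55%, $105–124k 140/200 = 70%, $125k+ 40/200 = 20%.
Inverse-response-rate weighting restores each class to its sampled count, so class totals weight by n_sampled:
  under $85k: 140 × 31 = 4340
  $85–104k: 120 × 26 = 3120
  $105–124k: 200 × 51 = 10,200
  $125k+: 200 × 54 = 10,800
Adjusted estimate = 28,460 / 660 = 43.1212 → 43.1.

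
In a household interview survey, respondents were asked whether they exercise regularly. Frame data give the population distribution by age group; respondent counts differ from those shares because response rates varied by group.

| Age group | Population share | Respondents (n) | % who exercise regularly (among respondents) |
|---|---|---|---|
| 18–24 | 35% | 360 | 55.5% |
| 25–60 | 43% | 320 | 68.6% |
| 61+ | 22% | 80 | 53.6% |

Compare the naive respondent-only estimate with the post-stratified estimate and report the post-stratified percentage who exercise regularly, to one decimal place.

Unadjusted (pooled respondent) estimate weights by respondent counts:
  (360/760)×55.5 + (320/760)×68.6 + (80/760)×53.6 = 60.8158%
Post-stratified estimate weights by population shares:
  0.35×55.5 + 0.43×68.6 + 0.22×53.6 = 60.715%

60.7%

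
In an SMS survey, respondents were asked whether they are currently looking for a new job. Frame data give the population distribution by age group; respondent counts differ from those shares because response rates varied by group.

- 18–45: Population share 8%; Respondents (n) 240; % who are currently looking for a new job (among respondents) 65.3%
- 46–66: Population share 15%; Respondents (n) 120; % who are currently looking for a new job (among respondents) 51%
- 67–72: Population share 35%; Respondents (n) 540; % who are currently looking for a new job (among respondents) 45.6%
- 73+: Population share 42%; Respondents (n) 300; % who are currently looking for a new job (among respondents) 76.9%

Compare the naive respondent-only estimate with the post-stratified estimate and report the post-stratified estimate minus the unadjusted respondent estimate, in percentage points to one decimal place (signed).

Naive respondent-only estimate (weights = respondent counts):
  (240/1200)×65.3 + (120/1200)×51 + (540/1200)×45.6 + (300/1200)×76.9 = 57.905%
Reweighting by population age group shares:
  0.08×65.3 + 0.15×51 + 0.35×45.6 + 0.42×76.9 = 61.132%
Difference = 61.132 − 57.905 = 3.227 pp.

+3.2 percentage points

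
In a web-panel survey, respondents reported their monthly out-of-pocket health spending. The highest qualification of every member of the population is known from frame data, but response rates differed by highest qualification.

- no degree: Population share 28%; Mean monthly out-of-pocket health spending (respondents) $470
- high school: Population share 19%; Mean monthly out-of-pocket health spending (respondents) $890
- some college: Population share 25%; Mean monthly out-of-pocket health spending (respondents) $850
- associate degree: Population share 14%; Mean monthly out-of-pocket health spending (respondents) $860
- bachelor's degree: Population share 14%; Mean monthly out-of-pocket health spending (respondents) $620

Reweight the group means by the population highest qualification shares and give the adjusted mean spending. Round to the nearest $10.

Reweight to the known highest qualification distribution:
  no degree: 0.28 × 470 = 131.6
  high school: 0.19 × 890 = 169.1
  some college: 0.25 × 850 = 212.5
  associate degree: 0.14 × 860 = 120.4
  bachelor's degree: 0.14 × 620 = 86.8
Post-stratified estimate = 720.4 → $720.

$720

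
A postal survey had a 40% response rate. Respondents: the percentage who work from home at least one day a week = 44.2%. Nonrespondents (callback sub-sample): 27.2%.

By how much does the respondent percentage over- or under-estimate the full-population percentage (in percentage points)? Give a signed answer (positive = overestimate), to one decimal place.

+10.2 percentage points

Nonresponse fraction = 1 − 0.4 = 0.6.
Bias = (nonresponse fraction) × (respondent percentage − nonrespondent percentage)
     = 0.6 × (44.2 − 27.2) = 0.6 × 17 = 10.2.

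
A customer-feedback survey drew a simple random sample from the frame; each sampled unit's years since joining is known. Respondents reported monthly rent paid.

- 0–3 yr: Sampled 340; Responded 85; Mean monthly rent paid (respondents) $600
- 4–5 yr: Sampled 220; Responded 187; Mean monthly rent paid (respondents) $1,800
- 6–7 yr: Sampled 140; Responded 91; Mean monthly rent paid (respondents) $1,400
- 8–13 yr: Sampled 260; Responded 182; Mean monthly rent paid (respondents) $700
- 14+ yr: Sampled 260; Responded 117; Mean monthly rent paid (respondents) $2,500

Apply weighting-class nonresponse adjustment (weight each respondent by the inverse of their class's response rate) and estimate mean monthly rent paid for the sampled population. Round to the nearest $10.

$1,330

Class response rates: 0–3 yr 85/340 = 25%, 4–5 yr 187/220 = 85%, 6–7 yr 91/140 = 65%, 8–13 yr 182/260 = 70%, 14+ yr 117/260 = 45%.
Weighting each respondent by the inverse class response rate inflates each class back to its sampled size, so the class weight is n_sampled:
  0–3 yr: 340 × 600 = 204,000
  4–5 yr: 220 × 1800 = 396,000
  6–7 yr: 140 × 1400 = 196,000
  8–13 yr: 260 × 700 = 182,000
  14+ yr: 260 × 2500 = 650,000
Adjusted estimate = 1,628,000 / 1,220 = 1334.43 → $1,330.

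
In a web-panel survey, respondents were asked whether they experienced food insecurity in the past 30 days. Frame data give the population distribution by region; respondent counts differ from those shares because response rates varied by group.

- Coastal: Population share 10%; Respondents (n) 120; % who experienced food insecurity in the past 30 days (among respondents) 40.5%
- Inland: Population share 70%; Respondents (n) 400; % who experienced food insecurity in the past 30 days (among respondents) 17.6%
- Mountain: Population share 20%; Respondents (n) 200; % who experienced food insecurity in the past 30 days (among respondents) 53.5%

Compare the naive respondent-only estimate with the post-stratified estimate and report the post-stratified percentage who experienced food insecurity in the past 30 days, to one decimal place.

27.1%

Unadjusted (pooled respondent) estimate weights by respondent counts:
  (120/720)×40.5 + (400/720)×17.6 + (200/720)×53.5 = 31.3889%
Post-stratifying to population shares instead:
  0.1×40.5 + 0.7×17.6 + 0.2×53.5 = 27.07%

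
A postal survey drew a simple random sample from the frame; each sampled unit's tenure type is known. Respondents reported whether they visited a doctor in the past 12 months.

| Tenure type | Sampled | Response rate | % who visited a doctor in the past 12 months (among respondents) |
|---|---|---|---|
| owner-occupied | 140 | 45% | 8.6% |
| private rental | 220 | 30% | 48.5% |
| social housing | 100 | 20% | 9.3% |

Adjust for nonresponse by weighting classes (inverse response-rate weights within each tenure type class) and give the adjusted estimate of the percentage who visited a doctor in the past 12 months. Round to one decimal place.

With weight = n_sampled/n_responded per class, the weighted class total is n_sampled:
  owner-occupied: 140 × 8.6 = 1204
  private rental: 220 × 48.5 = 10,670
  social housing: 100 × 9.3 = 930
Adjusted estimate = 12,804 / 460 = 27.8348 → 27.8%.

27.8%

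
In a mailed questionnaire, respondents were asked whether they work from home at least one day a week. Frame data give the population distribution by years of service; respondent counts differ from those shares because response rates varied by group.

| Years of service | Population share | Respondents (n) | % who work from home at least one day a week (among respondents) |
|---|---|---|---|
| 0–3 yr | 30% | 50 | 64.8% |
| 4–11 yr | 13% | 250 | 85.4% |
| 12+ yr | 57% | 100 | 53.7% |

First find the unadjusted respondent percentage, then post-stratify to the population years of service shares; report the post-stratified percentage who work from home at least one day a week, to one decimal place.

Naive respondent-only estimate (weights = respondent counts):
  (50/400)×64.8 + (250/400)×85.4 + (100/400)×53.7 = 74.9%
Reweighting by population years of service shares:
  0.3×64.8 + 0.13×85.4 + 0.57×53.7 = 61.151%

61.2%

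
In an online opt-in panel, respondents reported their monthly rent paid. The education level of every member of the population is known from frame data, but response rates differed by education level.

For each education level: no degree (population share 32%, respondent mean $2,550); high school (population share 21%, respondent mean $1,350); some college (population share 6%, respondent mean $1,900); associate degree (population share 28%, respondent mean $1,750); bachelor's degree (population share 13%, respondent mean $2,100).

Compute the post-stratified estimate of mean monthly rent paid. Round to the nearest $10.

$1,980

Weight each group's respondent value by its population share:
  no degree: 0.32 × 2550 = 816
  high school: 0.21 × 1350 = 283.5
  some college: 0.06 × 1900 = 114
  associate degree: 0.28 × 1750 = 490
  bachelor's degree: 0.13 × 2100 = 273
Post-stratified estimate = 1976.5 → $1,980.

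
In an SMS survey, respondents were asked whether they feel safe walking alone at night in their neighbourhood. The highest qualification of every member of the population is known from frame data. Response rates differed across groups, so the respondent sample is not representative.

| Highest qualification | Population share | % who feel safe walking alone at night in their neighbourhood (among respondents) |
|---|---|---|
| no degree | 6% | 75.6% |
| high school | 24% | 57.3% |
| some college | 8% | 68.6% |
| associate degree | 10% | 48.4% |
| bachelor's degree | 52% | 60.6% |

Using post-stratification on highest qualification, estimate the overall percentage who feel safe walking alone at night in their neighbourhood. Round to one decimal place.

Weight each group's respondent value by its population share:
  no degree: 0.06 × 75.6 = 4.536
  high school: 0.24 × 57.3 = 13.752
  some college: 0.08 × 68.6 = 5.488
  associate degree: 0.1 × 48.4 = 4.84
  bachelor's degree: 0.52 × 60.6 = 31.512
Post-stratified estimate = 60.128 → 60.1%.

60.1%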